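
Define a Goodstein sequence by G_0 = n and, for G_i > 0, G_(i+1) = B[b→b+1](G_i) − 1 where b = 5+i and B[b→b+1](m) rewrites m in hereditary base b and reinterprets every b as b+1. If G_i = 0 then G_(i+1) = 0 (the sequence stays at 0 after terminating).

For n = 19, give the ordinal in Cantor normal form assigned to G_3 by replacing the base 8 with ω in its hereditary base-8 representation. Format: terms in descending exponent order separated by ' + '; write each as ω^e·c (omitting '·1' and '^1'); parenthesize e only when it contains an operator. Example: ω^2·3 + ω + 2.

(0) 19|_5 = 3·5 + 4 ↦ 3·6 + 4|_6 = 22 ⇒ 21
(1) 21|_6 = 3·6 + 3 ↦ 3·7 + 3|_7 = 24 ⇒ 23
(2) 23|_7 = 3·7 + 2 ↦ 3·8 + 2|_8 = 26 ⇒ 25
(3) 25|_8 = 3·8 + 1 ↦ 3·9 + 1|_9 = 28 ⇒ 27

ω·3 + 1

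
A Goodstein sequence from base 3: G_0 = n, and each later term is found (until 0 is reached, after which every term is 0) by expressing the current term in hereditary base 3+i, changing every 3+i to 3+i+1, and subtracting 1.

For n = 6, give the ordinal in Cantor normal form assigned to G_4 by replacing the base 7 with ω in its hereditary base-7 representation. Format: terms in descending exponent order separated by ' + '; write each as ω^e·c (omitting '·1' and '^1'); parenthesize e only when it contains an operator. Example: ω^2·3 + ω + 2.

ω

step 0: 6 = 2·3; sub 4 for 3: 2·4; = 8; G_1 = 8−1 = 7
step 1: 7 = 4 + 3; sub 5 for 4: 5 + 3; = 8; G_2 = 8−1 = 7
step 2: 7 = 5 + 2; sub 6 for 5: 6 + 2; = 8; G_3 = 8−1 = 7
step 3: 7 = 6 + 1; sub 7 for 6: 7 + 1; = 8; G_4 = 8−1 = 7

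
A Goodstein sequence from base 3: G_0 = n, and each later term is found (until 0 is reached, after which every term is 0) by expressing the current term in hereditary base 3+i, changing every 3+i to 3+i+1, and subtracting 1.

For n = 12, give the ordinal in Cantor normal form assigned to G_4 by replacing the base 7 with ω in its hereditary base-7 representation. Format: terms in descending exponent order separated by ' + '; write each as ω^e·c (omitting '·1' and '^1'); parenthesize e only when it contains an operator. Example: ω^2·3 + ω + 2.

ω^2

12 —HB3→ 3^2 + 3 —bump→ 4^2 + 4 = 20 —(−1)→ 19
19 —HB4→ 4^2 + 3 —bump→ 5^2 + 3 = 28 —(−1)→ 27
27 —HB5→ 5^2 + 2 —bump→ 6^2 + 2 = 38 —(−1)→ 37
37 —HB6→ 6^2 + 1 —bump→ 7^2 + 1 = 50 —(−1)→ 49
49 —HB7→ 7^2 —bump→ 8^2 = 64 —(−1)→ 63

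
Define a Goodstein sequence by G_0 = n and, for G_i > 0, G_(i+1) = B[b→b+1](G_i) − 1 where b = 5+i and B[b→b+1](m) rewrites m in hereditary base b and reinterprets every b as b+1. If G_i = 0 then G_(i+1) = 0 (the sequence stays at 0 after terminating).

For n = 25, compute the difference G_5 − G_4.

4

step 0: 25 = 5^2; sub 6 for 5: 6^2; = 36; G_1 = 36−1 = 35
step 1: 35 = 5·6 + 5; sub 7 for 6: 5·7 + 5; = 40; G_2 = 40−1 = 39
step 2: 39 = 5·7 + 4; sub 8 for 7: 5·8 + 4; = 44; G_3 = 44−1 = 43
step 3: 43 = 5·8 + 3; sub 9 for 8: 5·9 + 3; = 48; G_4 = 48−1 = 47
step 4: 47 = 5·9 + 2; sub 10 for 9: 5·10 + 2; = 52; G_5 = 52−1 = 51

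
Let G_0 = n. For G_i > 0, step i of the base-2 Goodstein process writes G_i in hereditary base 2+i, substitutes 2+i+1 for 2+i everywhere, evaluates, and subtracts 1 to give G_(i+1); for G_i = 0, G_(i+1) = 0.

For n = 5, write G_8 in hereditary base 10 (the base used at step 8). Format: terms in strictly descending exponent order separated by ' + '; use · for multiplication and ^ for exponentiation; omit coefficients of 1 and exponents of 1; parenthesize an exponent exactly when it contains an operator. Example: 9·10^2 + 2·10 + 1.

3·10^3 + 3·10^2 + 2·10 + 5

i=0: 5 = 2^2 + 1 (b=2); 2→3: 3^3 + 1 = 28; 28−1 = 27
i=1: 27 = 3^3 (b=3); 3→4: 4^4 = 256; 256−1 = 255
i=2: 255 = 3·4^3 + 3·4^2 + 3·4 + 3 (b=4); 4→5: 3·5^3 + 3·5^2 + 3·5 + 3 = 468; 468−1 = 467
i=3: 467 = 3·5^3 + 3·5^2 + 3·5 + 2 (b=5); 5→6: 3·6^3 + 3·6^2 + 3·6 + 2 = 776; 776−1 = 775
i=4: 775 = 3·6^3 + 3·6^2 + 3·6 + 1 (b=6); 6→7: 3·7^3 + 3·7^2 + 3·7 + 1 = 1198; 1198−1 = 1197
i=5: 1197 = 3·7^3 + 3·7^2 + 3·7 (b=7); 7→8: 3·8^3 + 3·8^2 + 3·8 = 1752; 1752−1 = 1751
i=6: 1751 = 3·8^3 + 3·8^2 + 2·8 + 7 (b=8); 8→9: 3·9^3 + 3·9^2 + 2·9 + 7 = 2455; 2455−1 = 2454
i=7: 2454 = 3·9^3 + 3·9^2 + 2·9 + 6 (b=9); 9→10: 3·10^3 + 3·10^2 + 2·10 + 6 = 3326; 3326−1 = 3325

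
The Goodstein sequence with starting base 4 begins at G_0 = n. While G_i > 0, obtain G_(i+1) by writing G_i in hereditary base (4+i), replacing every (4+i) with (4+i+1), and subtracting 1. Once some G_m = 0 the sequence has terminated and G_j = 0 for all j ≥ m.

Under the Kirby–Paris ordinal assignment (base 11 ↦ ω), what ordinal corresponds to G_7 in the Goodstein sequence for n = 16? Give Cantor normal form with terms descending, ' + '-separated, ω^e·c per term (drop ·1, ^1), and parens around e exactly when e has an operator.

base 4: 16 = 4^2; at 5: 5^2 = 25; next = 24
base 5: 24 = 4·5 + 4; at 6: 4·6 + 4 = 28; next = 27
base 6: 27 = 4·6 + 3; at 7: 4·7 + 3 = 31; next = 30
base 7: 30 = 4·7 + 2; at 8: 4·8 + 2 = 34; next = 33
base 8: 33 = 4·8 + 1; at 9: 4·9 + 1 = 37; next = 36
base 9: 36 = 4·9; at 10: 4·10 = 40; next = 39
base 10: 39 = 3·10 + 9; at 11: 3·11 + 9 = 42; next = 41
base 11: 41 = 3·11 + 8; at 12: 3·12 + 8 = 44; next = 43

ω·3 + 8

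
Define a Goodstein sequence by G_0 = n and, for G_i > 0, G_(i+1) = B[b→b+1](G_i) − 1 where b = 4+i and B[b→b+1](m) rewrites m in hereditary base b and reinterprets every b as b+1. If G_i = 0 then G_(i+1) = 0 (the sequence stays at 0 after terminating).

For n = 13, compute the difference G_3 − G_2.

1

(0) 13|_4 = 3·4 + 1 ↦ 3·5 + 1|_5 = 16 ⇒ 15
(1) 15|_5 = 3·5 ↦ 3·6|_6 = 18 ⇒ 17
(2) 17|_6 = 2·6 + 5 ↦ 2·7 + 5|_7 = 19 ⇒ 18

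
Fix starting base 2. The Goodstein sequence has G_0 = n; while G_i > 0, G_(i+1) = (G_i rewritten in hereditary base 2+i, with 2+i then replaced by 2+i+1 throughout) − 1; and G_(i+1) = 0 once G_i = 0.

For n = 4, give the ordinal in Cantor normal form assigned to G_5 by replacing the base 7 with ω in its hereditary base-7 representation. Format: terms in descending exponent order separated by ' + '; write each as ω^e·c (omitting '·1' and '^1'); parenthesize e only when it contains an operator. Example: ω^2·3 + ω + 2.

ω^2·2 + ω + 4

i=0: 4 = 2^2 (b=2); 2→3: 3^3 = 27; 27−1 = 26
i=1: 26 = 2·3^2 + 2·3 + 2 (b=3); 3→4: 2·4^2 + 2·4 + 2 = 42; 42−1 = 41
i=2: 41 = 2·4^2 + 2·4 + 1 (b=4); 4→5: 2·5^2 + 2·5 + 1 = 61; 61−1 = 60
i=3: 60 = 2·5^2 + 2·5 (b=5); 5→6: 2·6^2 + 2·6 = 84; 84−1 = 83
i=4: 83 = 2·6^2 + 6 + 5 (b=6); 6→7: 2·7^2 + 7 + 5 = 110; 110−1 = 109
i=5: 109 = 2·7^2 + 7 + 4 (b=7); 7→8: 2·8^2 + 8 + 4 = 140; 140−1 = 139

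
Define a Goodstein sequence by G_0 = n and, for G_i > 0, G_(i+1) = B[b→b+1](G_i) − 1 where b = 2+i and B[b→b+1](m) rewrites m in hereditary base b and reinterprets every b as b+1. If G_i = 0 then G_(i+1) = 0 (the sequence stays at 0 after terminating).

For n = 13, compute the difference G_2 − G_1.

1171

G_0=13  [base 2] 2^(2 + 1) + 2^2 + 1  →[2↦3]→  3^(3 + 1) + 3^3 + 1 = 109  −1 ⇒ G_1=108
G_1=108  [base 3] 3^(3 + 1) + 3^3  →[3↦4]→  4^(4 + 1) + 4^4 = 1280  −1 ⇒ G_2=1279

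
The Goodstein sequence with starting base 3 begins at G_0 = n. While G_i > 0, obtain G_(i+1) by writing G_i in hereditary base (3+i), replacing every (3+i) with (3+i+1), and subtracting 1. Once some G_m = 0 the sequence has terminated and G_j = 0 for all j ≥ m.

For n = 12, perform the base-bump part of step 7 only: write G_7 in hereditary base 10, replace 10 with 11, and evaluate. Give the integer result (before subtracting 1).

12 —HB3→ 3^2 + 3 —bump→ 4^2 + 4 = 20 —(−1)→ 19
19 —HB4→ 4^2 + 3 —bump→ 5^2 + 3 = 28 —(−1)→ 27
27 —HB5→ 5^2 + 2 —bump→ 6^2 + 2 = 38 —(−1)→ 37
37 —HB6→ 6^2 + 1 —bump→ 7^2 + 1 = 50 —(−1)→ 49
49 —HB7→ 7^2 —bump→ 8^2 = 64 —(−1)→ 63
63 —HB8→ 7·8 + 7 —bump→ 7·9 + 7 = 70 —(−1)→ 69
69 —HB9→ 7·9 + 6 —bump→ 7·10 + 6 = 76 —(−1)→ 75
75 —HB10→ 7·10 + 5 —bump→ 7·11 + 5 = 82 —(−1)→ 81

82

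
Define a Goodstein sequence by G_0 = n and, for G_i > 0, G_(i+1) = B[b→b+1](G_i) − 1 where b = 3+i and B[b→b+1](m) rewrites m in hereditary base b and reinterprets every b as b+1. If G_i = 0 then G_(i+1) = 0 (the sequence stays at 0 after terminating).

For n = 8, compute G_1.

i=0: 8 = 2·3 + 2 (b=3); 3→4: 2·4 + 2 = 10; 10−1 = 9
i=1: 9 = 2·4 + 1 (b=4); 4→5: 2·5 + 1 = 11; 11−1 = 10

9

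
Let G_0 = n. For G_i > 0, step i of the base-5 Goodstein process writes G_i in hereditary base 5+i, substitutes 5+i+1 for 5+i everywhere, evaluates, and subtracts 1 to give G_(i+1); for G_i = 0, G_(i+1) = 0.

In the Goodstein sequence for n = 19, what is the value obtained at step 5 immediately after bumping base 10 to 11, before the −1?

19 —HB5→ 3·5 + 4 —bump→ 3·6 + 4 = 22 —(−1)→ 21
21 —HB6→ 3·6 + 3 —bump→ 3·7 + 3 = 24 —(−1)→ 23
23 —HB7→ 3·7 + 2 —bump→ 3·8 + 2 = 26 —(−1)→ 25
25 —HB8→ 3·8 + 1 —bump→ 3·9 + 1 = 28 —(−1)→ 27
27 —HB9→ 3·9 —bump→ 3·10 = 30 —(−1)→ 29

31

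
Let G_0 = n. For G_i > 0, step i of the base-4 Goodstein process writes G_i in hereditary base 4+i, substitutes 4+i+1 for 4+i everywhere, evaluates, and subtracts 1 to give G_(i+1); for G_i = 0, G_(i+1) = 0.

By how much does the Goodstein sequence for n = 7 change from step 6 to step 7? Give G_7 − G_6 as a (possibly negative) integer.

-1

7 —HB4→ 4 + 3 —bump→ 5 + 3 = 8 —(−1)→ 7
7 —HB5→ 5 + 2 —bump→ 6 + 2 = 8 —(−1)→ 7
7 —HB6→ 6 + 1 —bump→ 7 + 1 = 8 —(−1)→ 7
7 —HB7→ 7 —bump→ 8 = 8 —(−1)→ 7
7 —HB8→ 7 —bump→ 7 = 7 —(−1)→ 6
6 —HB9→ 6 —bump→ 6 = 6 —(−1)→ 5
5 —HB10→ 5 —bump→ 5 = 5 —(−1)→ 4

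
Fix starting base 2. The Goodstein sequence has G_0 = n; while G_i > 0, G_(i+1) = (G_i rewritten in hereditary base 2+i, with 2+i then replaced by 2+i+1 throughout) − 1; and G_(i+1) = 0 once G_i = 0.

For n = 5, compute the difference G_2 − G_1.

G_0 = 5. HB_2(5) = 2^2 + 1. Bump = 28. G_1 = 27.
G_1 = 27. HB_3(27) = 3^3. Bump = 256. G_2 = 255.

228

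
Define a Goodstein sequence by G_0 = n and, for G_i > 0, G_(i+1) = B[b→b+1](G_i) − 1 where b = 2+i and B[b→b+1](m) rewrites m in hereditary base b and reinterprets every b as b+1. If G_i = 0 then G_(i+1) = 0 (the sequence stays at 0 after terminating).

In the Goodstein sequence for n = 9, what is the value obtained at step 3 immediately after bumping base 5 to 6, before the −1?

140744

base 2: 9 = 2^(2 + 1) + 1; at 3: 3^(3 + 1) + 1 = 82; next = 81
base 3: 81 = 3^(3 + 1); at 4: 4^(4 + 1) = 1024; next = 1023
base 4: 1023 = 3·4^4 + 3·4^3 + 3·4^2 + 3·4 + 3; at 5: 3·5^5 + 3·5^3 + 3·5^2 + 3·5 + 3 = 9843; next = 9842
base 5: 9842 = 3·5^5 + 3·5^3 + 3·5^2 + 3·5 + 2; at 6: 3·6^6 + 3·6^3 + 3·6^2 + 3·6 + 2 = 140744; next = 140743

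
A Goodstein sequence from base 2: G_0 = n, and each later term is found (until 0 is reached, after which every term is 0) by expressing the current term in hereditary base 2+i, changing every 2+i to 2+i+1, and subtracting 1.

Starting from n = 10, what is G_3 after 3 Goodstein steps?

10 —HB2→ 2^(2 + 1) + 2 —bump→ 3^(3 + 1) + 3 = 84 —(−1)→ 83
83 —HB3→ 3^(3 + 1) + 2 —bump→ 4^(4 + 1) + 2 = 1026 —(−1)→ 1025
1025 —HB4→ 4^(4 + 1) + 1 —bump→ 5^(5 + 1) + 1 = 15626 —(−1)→ 15625
15625 —HB5→ 5^(5 + 1) —bump→ 6^(6 + 1) = 279936 —(−1)→ 279935

15625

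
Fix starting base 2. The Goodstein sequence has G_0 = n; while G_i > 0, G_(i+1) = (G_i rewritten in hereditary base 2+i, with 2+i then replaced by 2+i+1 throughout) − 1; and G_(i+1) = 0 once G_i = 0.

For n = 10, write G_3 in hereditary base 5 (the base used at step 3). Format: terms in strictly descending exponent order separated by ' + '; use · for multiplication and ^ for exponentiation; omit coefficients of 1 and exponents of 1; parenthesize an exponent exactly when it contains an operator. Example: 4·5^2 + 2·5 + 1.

5^(5 + 1)

i=0: 10 = 2^(2 + 1) + 2 (b=2); 2→3: 3^(3 + 1) + 3 = 84; 84−1 = 83
i=1: 83 = 3^(3 + 1) + 2 (b=3); 3→4: 4^(4 + 1) + 2 = 1026; 1026−1 = 1025
i=2: 1025 = 4^(4 + 1) + 1 (b=4); 4→5: 5^(5 + 1) + 1 = 15626; 15626−1 = 15625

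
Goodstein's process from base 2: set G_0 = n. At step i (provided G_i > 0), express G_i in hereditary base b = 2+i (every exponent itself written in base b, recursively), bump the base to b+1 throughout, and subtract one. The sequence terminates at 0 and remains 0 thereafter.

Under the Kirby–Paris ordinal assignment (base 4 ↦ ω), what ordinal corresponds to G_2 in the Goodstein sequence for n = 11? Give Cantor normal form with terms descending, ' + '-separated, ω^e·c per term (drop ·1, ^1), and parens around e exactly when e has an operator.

ω^(ω + 1) + 3

[0] 11 ≡ 2^(2 + 1) + 2 + 1 (base 2). Lift 3: 85. −1: 84.
[1] 84 ≡ 3^(3 + 1) + 3 (base 3). Lift 4: 1028. −1: 1027.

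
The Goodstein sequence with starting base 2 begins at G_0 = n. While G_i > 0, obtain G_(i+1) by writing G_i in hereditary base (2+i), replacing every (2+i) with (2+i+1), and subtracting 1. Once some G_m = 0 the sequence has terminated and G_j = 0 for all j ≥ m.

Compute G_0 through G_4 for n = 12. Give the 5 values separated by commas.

12, 107, 1065, 15685, 280019

i=0: 12 = 2^(2 + 1) + 2^2 (b=2); 2→3: 3^(3 + 1) + 3^3 = 108; 108−1 = 107
i=1: 107 = 3^(3 + 1) + 2·3^2 + 2·3 + 2 (b=3); 3→4: 4^(4 + 1) + 2·4^2 + 2·4 + 2 = 1066; 1066−1 = 1065
i=2: 1065 = 4^(4 + 1) + 2·4^2 + 2·4 + 1 (b=4); 4→5: 5^(5 + 1) + 2·5^2 + 2·5 + 1 = 15686; 15686−1 = 15685
i=3: 15685 = 5^(5 + 1) + 2·5^2 + 2·5 (b=5); 5→6: 6^(6 + 1) + 2·6^2 + 2·6 = 280020; 280020−1 = 280019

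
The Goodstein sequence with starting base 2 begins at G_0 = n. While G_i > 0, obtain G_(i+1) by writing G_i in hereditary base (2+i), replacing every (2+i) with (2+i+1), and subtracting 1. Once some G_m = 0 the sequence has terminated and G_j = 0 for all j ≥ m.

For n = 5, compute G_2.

255

[0] 5 ≡ 2^2 + 1 (base 2). Lift 3: 28. −1: 27.
[1] 27 ≡ 3^3 (base 3). Lift 4: 256. −1: 255.
[2] 255 ≡ 3·4^3 + 3·4^2 + 3·4 + 3 (base 4). Lift 5: 468. −1: 467.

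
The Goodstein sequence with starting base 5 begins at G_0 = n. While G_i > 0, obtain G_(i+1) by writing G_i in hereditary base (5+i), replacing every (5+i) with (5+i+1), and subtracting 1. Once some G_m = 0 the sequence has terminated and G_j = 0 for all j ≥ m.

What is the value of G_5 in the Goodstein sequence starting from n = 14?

[0] 14 ≡ 2·5 + 4 (base 5). Lift 6: 16. −1: 15.
[1] 15 ≡ 2·6 + 3 (base 6). Lift 7: 17. −1: 16.
[2] 16 ≡ 2·7 + 2 (base 7). Lift 8: 18. −1: 17.
[3] 17 ≡ 2·8 + 1 (base 8). Lift 9: 19. −1: 18.
[4] 18 ≡ 2·9 (base 9). Lift 10: 20. −1: 19.

19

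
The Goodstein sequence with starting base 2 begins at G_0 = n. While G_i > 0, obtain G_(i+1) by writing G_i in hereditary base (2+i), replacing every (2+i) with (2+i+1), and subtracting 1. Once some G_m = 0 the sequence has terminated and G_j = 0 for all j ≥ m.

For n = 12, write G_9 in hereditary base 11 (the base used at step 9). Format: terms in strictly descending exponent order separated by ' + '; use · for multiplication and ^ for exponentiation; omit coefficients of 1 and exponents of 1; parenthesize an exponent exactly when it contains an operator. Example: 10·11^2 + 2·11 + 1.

step 0: 12 = 2^(2 + 1) + 2^2; sub 3 for 2: 3^(3 + 1) + 3^3; = 108; G_1 = 108−1 = 107
step 1: 107 = 3^(3 + 1) + 2·3^2 + 2·3 + 2; sub 4 for 3: 4^(4 + 1) + 2·4^2 + 2·4 + 2; = 1066; G_2 = 1066−1 = 1065
step 2: 1065 = 4^(4 + 1) + 2·4^2 + 2·4 + 1; sub 5 for 4: 5^(5 + 1) + 2·5^2 + 2·5 + 1; = 15686; G_3 = 15686−1 = 15685
step 3: 15685 = 5^(5 + 1) + 2·5^2 + 2·5; sub 6 for 5: 6^(6 + 1) + 2·6^2 + 2·6; = 280020; G_4 = 280020−1 = 280019
step 4: 280019 = 6^(6 + 1) + 2·6^2 + 6 + 5; sub 7 for 6: 7^(7 + 1) + 2·7^2 + 7 + 5; = 5764911; G_5 = 5764911−1 = 5764910
step 5: 5764910 = 7^(7 + 1) + 2·7^2 + 7 + 4; sub 8 for 7: 8^(8 + 1) + 2·8^2 + 8 + 4; = 134217868; G_6 = 134217868−1 = 134217867
step 6: 134217867 = 8^(8 + 1) + 2·8^2 + 8 + 3; sub 9 for 8: 9^(9 + 1) + 2·9^2 + 9 + 3; = 3486784575; G_7 = 3486784575−1 = 3486784574
step 7: 3486784574 = 9^(9 + 1) + 2·9^2 + 9 + 2; sub 10 for 9: 10^(10 + 1) + 2·10^2 + 10 + 2; = 100000000212; G_8 = 100000000212−1 = 100000000211
step 8: 100000000211 = 10^(10 + 1) + 2·10^2 + 10 + 1; sub 11 for 10: 11^(11 + 1) + 2·11^2 + 11 + 1; = 3138428376975; G_9 = 3138428376975−1 = 3138428376974

11^(11 + 1) + 2·11^2 + 11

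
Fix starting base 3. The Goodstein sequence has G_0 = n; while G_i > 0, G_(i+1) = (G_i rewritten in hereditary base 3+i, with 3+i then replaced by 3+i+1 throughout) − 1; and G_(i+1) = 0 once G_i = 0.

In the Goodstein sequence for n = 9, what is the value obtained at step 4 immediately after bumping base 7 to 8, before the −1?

i=0: 9 = 3^2 (b=3); 3→4: 4^2 = 16; 16−1 = 15
i=1: 15 = 3·4 + 3 (b=4); 4→5: 3·5 + 3 = 18; 18−1 = 17
i=2: 17 = 3·5 + 2 (b=5); 5→6: 3·6 + 2 = 20; 20−1 = 19
i=3: 19 = 3·6 + 1 (b=6); 6→7: 3·7 + 1 = 22; 22−1 = 21

24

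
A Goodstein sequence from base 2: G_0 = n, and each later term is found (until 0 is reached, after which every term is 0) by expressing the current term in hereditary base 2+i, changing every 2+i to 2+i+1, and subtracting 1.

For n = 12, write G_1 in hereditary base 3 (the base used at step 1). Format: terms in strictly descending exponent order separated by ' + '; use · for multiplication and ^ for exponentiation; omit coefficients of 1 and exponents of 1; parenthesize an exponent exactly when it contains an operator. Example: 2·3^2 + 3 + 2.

3^(3 + 1) + 2·3^2 + 2·3 + 2

G_0=12  [base 2] 2^(2 + 1) + 2^2  →[2↦3]→  3^(3 + 1) + 3^3 = 108  −1 ⇒ G_1=107
G_1=107  [base 3] 3^(3 + 1) + 2·3^2 + 2·3 + 2  →[3↦4]→  4^(4 + 1) + 2·4^2 + 2·4 + 2 = 1066  −1 ⇒ G_2=1065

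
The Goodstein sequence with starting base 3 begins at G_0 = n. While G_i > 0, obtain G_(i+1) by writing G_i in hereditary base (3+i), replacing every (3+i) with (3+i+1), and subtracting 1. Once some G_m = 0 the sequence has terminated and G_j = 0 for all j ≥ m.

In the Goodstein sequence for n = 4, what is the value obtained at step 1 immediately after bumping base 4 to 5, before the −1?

5

G_0=4  [base 3] 3 + 1  →[3↦4]→  4 + 1 = 5  −1 ⇒ G_1=4
G_1=4  [base 4] 4  →[4↦5]→  5 = 5  −1 ⇒ G_2=4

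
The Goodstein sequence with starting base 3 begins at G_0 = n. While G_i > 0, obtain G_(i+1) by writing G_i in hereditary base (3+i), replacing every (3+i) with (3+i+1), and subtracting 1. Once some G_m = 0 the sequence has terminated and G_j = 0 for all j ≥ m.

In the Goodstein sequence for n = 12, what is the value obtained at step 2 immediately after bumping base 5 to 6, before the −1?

G_0 = 12. HB_3(12) = 3^2 + 3. Bump = 20. G_1 = 19.
G_1 = 19. HB_4(19) = 4^2 + 3. Bump = 28. G_2 = 27.
G_2 = 27. HB_5(27) = 5^2 + 2. Bump = 38. G_3 = 37.

38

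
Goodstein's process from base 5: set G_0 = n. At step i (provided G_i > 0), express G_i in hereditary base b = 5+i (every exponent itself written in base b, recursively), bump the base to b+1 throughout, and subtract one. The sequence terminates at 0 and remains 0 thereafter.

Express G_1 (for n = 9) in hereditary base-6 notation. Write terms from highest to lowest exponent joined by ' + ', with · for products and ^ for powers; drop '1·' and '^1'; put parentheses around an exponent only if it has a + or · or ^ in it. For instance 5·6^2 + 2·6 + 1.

6 + 3

(0) 9|_5 = 5 + 4 ↦ 6 + 4|_6 = 10 ⇒ 9
(1) 9|_6 = 6 + 3 ↦ 7 + 3|_7 = 10 ⇒ 9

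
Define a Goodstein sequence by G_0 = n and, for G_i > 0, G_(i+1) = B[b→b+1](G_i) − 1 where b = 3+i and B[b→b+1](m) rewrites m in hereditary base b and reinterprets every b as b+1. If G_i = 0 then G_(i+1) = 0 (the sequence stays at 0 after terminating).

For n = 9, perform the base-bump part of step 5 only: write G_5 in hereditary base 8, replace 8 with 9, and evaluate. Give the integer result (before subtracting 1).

25

G_0=9  [base 3] 3^2  →[3↦4]→  4^2 = 16  −1 ⇒ G_1=15
G_1=15  [base 4] 3·4 + 3  →[4↦5]→  3·5 + 3 = 18  −1 ⇒ G_2=17
G_2=17  [base 5] 3·5 + 2  →[5↦6]→  3·6 + 2 = 20  −1 ⇒ G_3=19
G_3=19  [base 6] 3·6 + 1  →[6↦7]→  3·7 + 1 = 22  −1 ⇒ G_4=21
G_4=21  [base 7] 3·7  →[7↦8]→  3·8 = 24  −1 ⇒ G_5=23
G_5=23  [base 8] 2·8 + 7  →[8↦9]→  2·9 + 7 = 25  −1 ⇒ G_6=24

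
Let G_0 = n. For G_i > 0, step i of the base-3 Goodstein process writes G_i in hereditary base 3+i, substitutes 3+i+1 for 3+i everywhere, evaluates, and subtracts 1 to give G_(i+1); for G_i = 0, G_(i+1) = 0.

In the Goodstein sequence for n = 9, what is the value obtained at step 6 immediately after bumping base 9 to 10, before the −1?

26

i=0: 9 = 3^2 (b=3); 3→4: 4^2 = 16; 16−1 = 15
i=1: 15 = 3·4 + 3 (b=4); 4→5: 3·5 + 3 = 18; 18−1 = 17
i=2: 17 = 3·5 + 2 (b=5); 5→6: 3·6 + 2 = 20; 20−1 = 19
i=3: 19 = 3·6 + 1 (b=6); 6→7: 3·7 + 1 = 22; 22−1 = 21
i=4: 21 = 3·7 (b=7); 7→8: 3·8 = 24; 24−1 = 23
i=5: 23 = 2·8 + 7 (b=8); 8→9: 2·9 + 7 = 25; 25−1 = 24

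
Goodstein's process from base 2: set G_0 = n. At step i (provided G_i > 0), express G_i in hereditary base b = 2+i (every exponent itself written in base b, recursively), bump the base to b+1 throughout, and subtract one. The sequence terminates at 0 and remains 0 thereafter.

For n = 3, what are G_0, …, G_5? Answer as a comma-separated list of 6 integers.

3, 3, 3, 2, 1, 0

[0] 3 ≡ 2 + 1 (base 2). Lift 3: 4. −1: 3.
[1] 3 ≡ 3 (base 3). Lift 4: 4. −1: 3.
[2] 3 ≡ 3 (base 4). Lift 5: 3. −1: 2.
[3] 2 ≡ 2 (base 5). Lift 6: 2. −1: 1.
[4] 1 ≡ 1 (base 6). Lift 7: 1. −1: 0.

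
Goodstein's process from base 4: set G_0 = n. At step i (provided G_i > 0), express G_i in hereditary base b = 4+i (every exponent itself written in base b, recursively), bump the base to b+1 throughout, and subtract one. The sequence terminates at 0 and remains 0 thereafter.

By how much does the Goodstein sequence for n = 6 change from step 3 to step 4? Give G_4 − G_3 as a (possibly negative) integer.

-1

G_0 = 6. HB_4(6) = 4 + 2. Bump = 7. G_1 = 6.
G_1 = 6. HB_5(6) = 5 + 1. Bump = 7. G_2 = 6.
G_2 = 6. HB_6(6) = 6. Bump = 7. G_3 = 6.
G_3 = 6. HB_7(6) = 6. Bump = 6. G_4 = 5.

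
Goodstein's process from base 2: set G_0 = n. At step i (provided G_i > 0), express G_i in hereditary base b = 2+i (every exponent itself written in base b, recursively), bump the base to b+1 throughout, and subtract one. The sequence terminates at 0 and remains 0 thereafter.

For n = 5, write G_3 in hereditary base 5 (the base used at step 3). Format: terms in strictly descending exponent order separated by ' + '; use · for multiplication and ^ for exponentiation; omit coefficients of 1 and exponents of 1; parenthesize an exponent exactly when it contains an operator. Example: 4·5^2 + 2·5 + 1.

3·5^3 + 3·5^2 + 3·5 + 2

G_0 = 5. HB_2(5) = 2^2 + 1. Bump = 28. G_1 = 27.
G_1 = 27. HB_3(27) = 3^3. Bump = 256. G_2 = 255.
G_2 = 255. HB_4(255) = 3·4^3 + 3·4^2 + 3·4 + 3. Bump = 468. G_3 = 467.
G_3 = 467. HB_5(467) = 3·5^3 + 3·5^2 + 3·5 + 2. Bump = 776. G_4 = 775.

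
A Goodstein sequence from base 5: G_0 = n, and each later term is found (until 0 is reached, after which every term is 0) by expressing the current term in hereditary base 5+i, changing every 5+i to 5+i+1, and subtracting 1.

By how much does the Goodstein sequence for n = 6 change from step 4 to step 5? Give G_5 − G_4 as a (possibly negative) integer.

-1

base 5: 6 = 5 + 1; at 6: 6 + 1 = 7; next = 6
base 6: 6 = 6; at 7: 7 = 7; next = 6
base 7: 6 = 6; at 8: 6 = 6; next = 5
base 8: 5 = 5; at 9: 5 = 5; next = 4
base 9: 4 = 4; at 10: 4 = 4; next = 3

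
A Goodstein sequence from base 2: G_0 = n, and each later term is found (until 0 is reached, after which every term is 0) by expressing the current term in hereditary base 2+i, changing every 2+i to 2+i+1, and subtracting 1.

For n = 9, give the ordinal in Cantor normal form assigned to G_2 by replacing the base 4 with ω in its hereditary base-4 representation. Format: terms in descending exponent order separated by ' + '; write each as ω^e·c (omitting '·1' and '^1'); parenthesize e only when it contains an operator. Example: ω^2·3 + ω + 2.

ω^ω·3 + ω^3·3 + ω^2·3 + ω·3 + 3

G_0 = 9. HB_2(9) = 2^(2 + 1) + 1. Bump = 82. G_1 = 81.
G_1 = 81. HB_3(81) = 3^(3 + 1). Bump = 1024. G_2 = 1023.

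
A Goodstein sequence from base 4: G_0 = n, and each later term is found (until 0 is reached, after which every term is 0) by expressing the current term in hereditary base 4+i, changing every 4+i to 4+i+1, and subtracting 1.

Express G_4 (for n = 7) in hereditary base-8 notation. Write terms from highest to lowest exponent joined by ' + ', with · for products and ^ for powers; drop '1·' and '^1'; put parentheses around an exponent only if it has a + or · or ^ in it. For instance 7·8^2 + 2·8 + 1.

i=0: 7 = 4 + 3 (b=4); 4→5: 5 + 3 = 8; 8−1 = 7
i=1: 7 = 5 + 2 (b=5); 5→6: 6 + 2 = 8; 8−1 = 7
i=2: 7 = 6 + 1 (b=6); 6→7: 7 + 1 = 8; 8−1 = 7
i=3: 7 = 7 (b=7); 7→8: 8 = 8; 8−1 = 7
i=4: 7 = 7 (b=8); 8→9: 7 = 7; 7−1 = 6

7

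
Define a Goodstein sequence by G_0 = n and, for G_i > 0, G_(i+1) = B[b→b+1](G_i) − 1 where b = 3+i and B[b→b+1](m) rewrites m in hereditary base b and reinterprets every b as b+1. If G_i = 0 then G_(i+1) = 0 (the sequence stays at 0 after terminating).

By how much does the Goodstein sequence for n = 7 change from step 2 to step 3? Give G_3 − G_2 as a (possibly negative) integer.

0

step 0: 7 = 2·3 + 1; sub 4 for 3: 2·4 + 1; = 9; G_1 = 9−1 = 8
step 1: 8 = 2·4; sub 5 for 4: 2·5; = 10; G_2 = 10−1 = 9
step 2: 9 = 5 + 4; sub 6 for 5: 6 + 4; = 10; G_3 = 10−1 = 9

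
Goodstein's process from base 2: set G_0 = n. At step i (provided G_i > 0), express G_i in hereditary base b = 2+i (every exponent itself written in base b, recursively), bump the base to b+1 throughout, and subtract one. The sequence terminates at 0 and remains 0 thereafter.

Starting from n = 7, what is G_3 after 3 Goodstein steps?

3127

[0] 7 ≡ 2^2 + 2 + 1 (base 2). Lift 3: 31. −1: 30.
[1] 30 ≡ 3^3 + 3 (base 3). Lift 4: 260. −1: 259.
[2] 259 ≡ 4^4 + 3 (base 4). Lift 5: 3128. −1: 3127.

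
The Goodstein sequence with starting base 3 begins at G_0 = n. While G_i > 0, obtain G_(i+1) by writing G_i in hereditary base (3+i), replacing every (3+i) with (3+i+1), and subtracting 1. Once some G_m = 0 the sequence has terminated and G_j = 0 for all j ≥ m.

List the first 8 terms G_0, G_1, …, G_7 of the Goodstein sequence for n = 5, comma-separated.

5, 5, 5, 5, 4, 3, 2, 1

G_0=5  [base 3] 3 + 2  →[3↦4]→  4 + 2 = 6  −1 ⇒ G_1=5
G_1=5  [base 4] 4 + 1  →[4↦5]→  5 + 1 = 6  −1 ⇒ G_2=5
G_2=5  [base 5] 5  →[5↦6]→  6 = 6  −1 ⇒ G_3=5
G_3=5  [base 6] 5  →[6↦7]→  5 = 5  −1 ⇒ G_4=4
G_4=4  [base 7] 4  →[7↦8]→  4 = 4  −1 ⇒ G_5=3
G_5=3  [base 8] 3  →[8↦9]→  3 = 3  −1 ⇒ G_6=2
G_6=2  [base 9] 2  →[9↦10]→  2 = 2  −1 ⇒ G_7=1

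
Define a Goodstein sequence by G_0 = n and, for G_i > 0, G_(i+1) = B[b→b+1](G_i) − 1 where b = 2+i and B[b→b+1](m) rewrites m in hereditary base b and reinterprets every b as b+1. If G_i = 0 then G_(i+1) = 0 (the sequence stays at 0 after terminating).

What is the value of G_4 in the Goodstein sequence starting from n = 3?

1

step 0: 3 = 2 + 1; sub 3 for 2: 3 + 1; = 4; G_1 = 4−1 = 3
step 1: 3 = 3; sub 4 for 3: 4; = 4; G_2 = 4−1 = 3
step 2: 3 = 3; sub 5 for 4: 3; = 3; G_3 = 3−1 = 2
step 3: 2 = 2; sub 6 for 5: 2; = 2; G_4 = 2−1 = 1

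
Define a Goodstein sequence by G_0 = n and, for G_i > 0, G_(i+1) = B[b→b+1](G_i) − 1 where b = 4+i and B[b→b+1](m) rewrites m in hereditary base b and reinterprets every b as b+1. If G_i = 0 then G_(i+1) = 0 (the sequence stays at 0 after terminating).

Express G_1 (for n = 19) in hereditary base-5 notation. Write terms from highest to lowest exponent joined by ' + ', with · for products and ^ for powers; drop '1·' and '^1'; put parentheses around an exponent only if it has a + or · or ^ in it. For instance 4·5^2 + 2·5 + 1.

i=0: 19 = 4^2 + 3 (b=4); 4→5: 5^2 + 3 = 28; 28−1 = 27
i=1: 27 = 5^2 + 2 (b=5); 5→6: 6^2 + 2 = 38; 38−1 = 37

5^2 + 2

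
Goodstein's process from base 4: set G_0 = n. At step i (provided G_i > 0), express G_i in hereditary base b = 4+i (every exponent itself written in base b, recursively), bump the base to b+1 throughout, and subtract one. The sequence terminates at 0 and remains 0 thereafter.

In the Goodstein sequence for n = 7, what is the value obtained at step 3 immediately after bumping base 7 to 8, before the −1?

8

step 0: 7 = 4 + 3; sub 5 for 4: 5 + 3; = 8; G_1 = 8−1 = 7
step 1: 7 = 5 + 2; sub 6 for 5: 6 + 2; = 8; G_2 = 8−1 = 7
step 2: 7 = 6 + 1; sub 7 for 6: 7 + 1; = 8; G_3 = 8−1 = 7
step 3: 7 = 7; sub 8 for 7: 8; = 8; G_4 = 8−1 = 7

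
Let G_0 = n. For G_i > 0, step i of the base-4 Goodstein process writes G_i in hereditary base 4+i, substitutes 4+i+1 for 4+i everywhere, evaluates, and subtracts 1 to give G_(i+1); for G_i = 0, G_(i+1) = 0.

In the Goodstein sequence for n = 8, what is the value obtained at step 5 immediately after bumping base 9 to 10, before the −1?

8 —HB4→ 2·4 —bump→ 2·5 = 10 —(−1)→ 9
9 —HB5→ 5 + 4 —bump→ 6 + 4 = 10 —(−1)→ 9
9 —HB6→ 6 + 3 —bump→ 7 + 3 = 10 —(−1)→ 9
9 —HB7→ 7 + 2 —bump→ 8 + 2 = 10 —(−1)→ 9
9 —HB8→ 8 + 1 —bump→ 9 + 1 = 10 —(−1)→ 9
9 —HB9→ 9 —bump→ 10 = 10 —(−1)→ 9

10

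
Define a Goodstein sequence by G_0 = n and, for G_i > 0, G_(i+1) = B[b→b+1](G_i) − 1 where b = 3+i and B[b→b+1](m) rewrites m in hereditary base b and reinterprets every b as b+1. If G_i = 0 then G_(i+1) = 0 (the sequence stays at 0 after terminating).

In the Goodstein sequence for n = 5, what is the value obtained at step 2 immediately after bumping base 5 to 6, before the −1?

base 3: 5 = 3 + 2; at 4: 4 + 2 = 6; next = 5
base 4: 5 = 4 + 1; at 5: 5 + 1 = 6; next = 5
base 5: 5 = 5; at 6: 6 = 6; next = 5

6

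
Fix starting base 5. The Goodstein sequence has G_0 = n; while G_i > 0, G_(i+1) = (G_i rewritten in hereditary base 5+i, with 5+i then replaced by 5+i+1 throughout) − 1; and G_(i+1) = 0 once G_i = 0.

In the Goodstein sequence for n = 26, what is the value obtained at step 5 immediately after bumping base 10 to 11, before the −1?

G_0 = 26. HB_5(26) = 5^2 + 1. Bump = 37. G_1 = 36.
G_1 = 36. HB_6(36) = 6^2. Bump = 49. G_2 = 48.
G_2 = 48. HB_7(48) = 6·7 + 6. Bump = 54. G_3 = 53.
G_3 = 53. HB_8(53) = 6·8 + 5. Bump = 59. G_4 = 58.
G_4 = 58. HB_9(58) = 6·9 + 4. Bump = 64. G_5 = 63.

69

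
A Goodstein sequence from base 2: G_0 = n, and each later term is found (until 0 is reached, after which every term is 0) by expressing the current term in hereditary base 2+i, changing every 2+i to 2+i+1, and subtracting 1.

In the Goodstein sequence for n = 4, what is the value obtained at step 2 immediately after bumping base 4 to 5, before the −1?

G_0=4  [base 2] 2^2  →[2↦3]→  3^3 = 27  −1 ⇒ G_1=26
G_1=26  [base 3] 2·3^2 + 2·3 + 2  →[3↦4]→  2·4^2 + 2·4 + 2 = 42  −1 ⇒ G_2=41
G_2=41  [base 4] 2·4^2 + 2·4 + 1  →[4↦5]→  2·5^2 + 2·5 + 1 = 61  −1 ⇒ G_3=60

61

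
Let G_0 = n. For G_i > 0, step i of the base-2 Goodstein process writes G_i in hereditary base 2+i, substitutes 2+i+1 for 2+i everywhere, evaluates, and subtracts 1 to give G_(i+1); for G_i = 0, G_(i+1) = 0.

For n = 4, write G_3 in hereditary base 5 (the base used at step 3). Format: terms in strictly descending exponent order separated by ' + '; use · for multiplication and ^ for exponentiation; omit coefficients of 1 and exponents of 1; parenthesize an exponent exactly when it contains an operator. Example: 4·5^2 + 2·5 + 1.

2·5^2 + 2·5

[0] 4 ≡ 2^2 (base 2). Lift 3: 27. −1: 26.
[1] 26 ≡ 2·3^2 + 2·3 + 2 (base 3). Lift 4: 42. −1: 41.
[2] 41 ≡ 2·4^2 + 2·4 + 1 (base 4). Lift 5: 61. −1: 60.
[3] 60 ≡ 2·5^2 + 2·5 (base 5). Lift 6: 84. −1: 83.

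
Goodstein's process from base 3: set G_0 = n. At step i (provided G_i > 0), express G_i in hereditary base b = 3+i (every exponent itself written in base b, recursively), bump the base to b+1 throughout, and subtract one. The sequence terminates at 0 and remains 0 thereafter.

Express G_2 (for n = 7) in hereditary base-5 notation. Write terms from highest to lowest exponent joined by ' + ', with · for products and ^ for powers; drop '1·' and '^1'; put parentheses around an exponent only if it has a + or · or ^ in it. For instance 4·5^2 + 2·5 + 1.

5 + 4

G_0 = 7. HB_3(7) = 2·3 + 1. Bump = 9. G_1 = 8.
G_1 = 8. HB_4(8) = 2·4. Bump = 10. G_2 = 9.
G_2 = 9. HB_5(9) = 5 + 4. Bump = 10. G_3 = 9.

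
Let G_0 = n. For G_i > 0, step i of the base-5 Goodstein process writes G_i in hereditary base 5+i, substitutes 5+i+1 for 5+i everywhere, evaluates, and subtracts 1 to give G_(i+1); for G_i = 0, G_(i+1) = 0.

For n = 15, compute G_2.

G_0=15  [base 5] 3·5  →[5↦6]→  3·6 = 18  −1 ⇒ G_1=17
G_1=17  [base 6] 2·6 + 5  →[6↦7]→  2·7 + 5 = 19  −1 ⇒ G_2=18

18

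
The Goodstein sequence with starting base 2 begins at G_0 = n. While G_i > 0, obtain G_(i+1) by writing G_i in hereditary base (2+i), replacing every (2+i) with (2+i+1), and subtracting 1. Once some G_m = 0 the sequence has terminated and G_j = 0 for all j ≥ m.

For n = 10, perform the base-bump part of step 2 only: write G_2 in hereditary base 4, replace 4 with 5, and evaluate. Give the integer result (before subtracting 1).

15626

(0) 10|_2 = 2^(2 + 1) + 2 ↦ 3^(3 + 1) + 3|_3 = 84 ⇒ 83
(1) 83|_3 = 3^(3 + 1) + 2 ↦ 4^(4 + 1) + 2|_4 = 1026 ⇒ 1025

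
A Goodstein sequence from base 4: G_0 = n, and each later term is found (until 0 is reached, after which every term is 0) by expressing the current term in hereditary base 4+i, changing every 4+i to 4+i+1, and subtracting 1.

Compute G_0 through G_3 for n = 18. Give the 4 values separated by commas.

18 —HB4→ 4^2 + 2 —bump→ 5^2 + 2 = 27 —(−1)→ 26
26 —HB5→ 5^2 + 1 —bump→ 6^2 + 1 = 37 —(−1)→ 36
36 —HB6→ 6^2 —bump→ 7^2 = 49 —(−1)→ 48

18, 26, 36, 48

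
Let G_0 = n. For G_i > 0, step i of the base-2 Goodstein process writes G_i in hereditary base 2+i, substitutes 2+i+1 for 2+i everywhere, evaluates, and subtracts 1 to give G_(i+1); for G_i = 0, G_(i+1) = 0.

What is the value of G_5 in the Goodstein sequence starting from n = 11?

5764801

i=0: 11 = 2^(2 + 1) + 2 + 1 (b=2); 2→3: 3^(3 + 1) + 3 + 1 = 85; 85−1 = 84
i=1: 84 = 3^(3 + 1) + 3 (b=3); 3→4: 4^(4 + 1) + 4 = 1028; 1028−1 = 1027
i=2: 1027 = 4^(4 + 1) + 3 (b=4); 4→5: 5^(5 + 1) + 3 = 15628; 15628−1 = 15627
i=3: 15627 = 5^(5 + 1) + 2 (b=5); 5→6: 6^(6 + 1) + 2 = 279938; 279938−1 = 279937
i=4: 279937 = 6^(6 + 1) + 1 (b=6); 6→7: 7^(7 + 1) + 1 = 5764802; 5764802−1 = 5764801
i=5: 5764801 = 7^(7 + 1) (b=7); 7→8: 8^(8 + 1) = 134217728; 134217728−1 = 134217727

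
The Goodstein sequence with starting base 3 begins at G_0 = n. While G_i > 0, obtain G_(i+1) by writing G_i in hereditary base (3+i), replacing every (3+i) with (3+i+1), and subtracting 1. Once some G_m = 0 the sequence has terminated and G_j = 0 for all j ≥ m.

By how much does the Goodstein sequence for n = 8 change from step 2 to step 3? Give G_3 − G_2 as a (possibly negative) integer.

1

G_0=8  [base 3] 2·3 + 2  →[3↦4]→  2·4 + 2 = 10  −1 ⇒ G_1=9
G_1=9  [base 4] 2·4 + 1  →[4↦5]→  2·5 + 1 = 11  −1 ⇒ G_2=10
G_2=10  [base 5] 2·5  →[5↦6]→  2·6 = 12  −1 ⇒ G_3=11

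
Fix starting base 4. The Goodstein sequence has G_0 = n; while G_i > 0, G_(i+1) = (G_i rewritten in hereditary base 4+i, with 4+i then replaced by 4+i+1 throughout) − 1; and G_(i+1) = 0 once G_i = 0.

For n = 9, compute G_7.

9 —HB4→ 2·4 + 1 —bump→ 2·5 + 1 = 11 —(−1)→ 10
10 —HB5→ 2·5 —bump→ 2·6 = 12 —(−1)→ 11
11 —HB6→ 6 + 5 —bump→ 7 + 5 = 12 —(−1)→ 11
11 —HB7→ 7 + 4 —bump→ 8 + 4 = 12 —(−1)→ 11
11 —HB8→ 8 + 3 —bump→ 9 + 3 = 12 —(−1)→ 11
11 —HB9→ 9 + 2 —bump→ 10 + 2 = 12 —(−1)→ 11
11 —HB10→ 10 + 1 —bump→ 11 + 1 = 12 —(−1)→ 11
11 —HB11→ 11 —bump→ 12 = 12 —(−1)→ 11

11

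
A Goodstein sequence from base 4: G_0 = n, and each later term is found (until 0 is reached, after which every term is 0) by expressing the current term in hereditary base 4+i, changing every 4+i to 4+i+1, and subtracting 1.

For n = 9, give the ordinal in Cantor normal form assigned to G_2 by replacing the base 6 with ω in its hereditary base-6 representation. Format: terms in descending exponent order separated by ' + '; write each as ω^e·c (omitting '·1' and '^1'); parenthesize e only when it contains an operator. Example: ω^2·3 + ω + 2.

ω + 5

9 —HB4→ 2·4 + 1 —bump→ 2·5 + 1 = 11 —(−1)→ 10
10 —HB5→ 2·5 —bump→ 2·6 = 12 —(−1)→ 11
11 —HB6→ 6 + 5 —bump→ 7 + 5 = 12 —(−1)→ 11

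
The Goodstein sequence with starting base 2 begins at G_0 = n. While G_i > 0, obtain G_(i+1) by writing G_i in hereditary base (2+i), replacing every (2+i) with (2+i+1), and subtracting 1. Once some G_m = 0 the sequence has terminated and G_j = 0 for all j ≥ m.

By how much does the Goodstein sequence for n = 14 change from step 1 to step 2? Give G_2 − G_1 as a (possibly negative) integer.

[0] 14 ≡ 2^(2 + 1) + 2^2 + 2 (base 2). Lift 3: 111. −1: 110.
[1] 110 ≡ 3^(3 + 1) + 3^3 + 2 (base 3). Lift 4: 1282. −1: 1281.

1171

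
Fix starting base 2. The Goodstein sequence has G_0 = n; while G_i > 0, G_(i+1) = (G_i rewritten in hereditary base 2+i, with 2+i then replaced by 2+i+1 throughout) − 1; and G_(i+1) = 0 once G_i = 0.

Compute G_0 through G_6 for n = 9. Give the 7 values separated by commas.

9, 81, 1023, 9842, 140743, 2471826, 50333399

[0] 9 ≡ 2^(2 + 1) + 1 (base 2). Lift 3: 82. −1: 81.
[1] 81 ≡ 3^(3 + 1) (base 3). Lift 4: 1024. −1: 1023.
[2] 1023 ≡ 3·4^4 + 3·4^3 + 3·4^2 + 3·4 + 3 (base 4). Lift 5: 9843. −1: 9842.
[3] 9842 ≡ 3·5^5 + 3·5^3 + 3·5^2 + 3·5 + 2 (base 5). Lift 6: 140744. −1: 140743.
[4] 140743 ≡ 3·6^6 + 3·6^3 + 3·6^2 + 3·6 + 1 (base 6). Lift 7: 2471827. −1: 2471826.
[5] 2471826 ≡ 3·7^7 + 3·7^3 + 3·7^2 + 3·7 (base 7). Lift 8: 50333400. −1: 50333399.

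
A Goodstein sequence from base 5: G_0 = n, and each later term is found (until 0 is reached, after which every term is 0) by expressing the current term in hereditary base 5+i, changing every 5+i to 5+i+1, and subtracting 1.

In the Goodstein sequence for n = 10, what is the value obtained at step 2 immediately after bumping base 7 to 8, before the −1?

12

step 0: 10 = 2·5; sub 6 for 5: 2·6; = 12; G_1 = 12−1 = 11
step 1: 11 = 6 + 5; sub 7 for 6: 7 + 5; = 12; G_2 = 12−1 = 11
step 2: 11 = 7 + 4; sub 8 for 7: 8 + 4; = 12; G_3 = 12−1 = 11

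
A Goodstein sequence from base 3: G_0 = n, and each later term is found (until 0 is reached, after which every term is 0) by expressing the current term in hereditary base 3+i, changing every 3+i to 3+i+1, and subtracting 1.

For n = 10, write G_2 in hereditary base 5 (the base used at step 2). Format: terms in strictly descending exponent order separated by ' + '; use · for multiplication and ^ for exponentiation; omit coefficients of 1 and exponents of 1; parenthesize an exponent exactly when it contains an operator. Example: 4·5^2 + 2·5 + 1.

G_0=10  [base 3] 3^2 + 1  →[3↦4]→  4^2 + 1 = 17  −1 ⇒ G_1=16
G_1=16  [base 4] 4^2  →[4↦5]→  5^2 = 25  −1 ⇒ G_2=24
G_2=24  [base 5] 4·5 + 4  →[5↦6]→  4·6 + 4 = 28  −1 ⇒ G_3=27

4·5 + 4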